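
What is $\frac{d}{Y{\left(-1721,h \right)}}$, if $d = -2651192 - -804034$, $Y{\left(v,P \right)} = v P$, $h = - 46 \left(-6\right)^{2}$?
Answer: $- \frac{923579}{1424988} \approx -0.64813$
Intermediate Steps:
$h = -1656$ ($h = \left(-46\right) 36 = -1656$)
$Y{\left(v,P \right)} = P v$
$d = -1847158$ ($d = -2651192 + 804034 = -1847158$)
$\frac{d}{Y{\left(-1721,h \right)}} = - \frac{1847158}{\left(-1656\right) \left(-1721\right)} = - \frac{1847158}{2849976} = \left(-1847158\right) \frac{1}{2849976} = - \frac{923579}{1424988}$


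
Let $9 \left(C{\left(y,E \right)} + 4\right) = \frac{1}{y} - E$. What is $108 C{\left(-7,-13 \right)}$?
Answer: $- \frac{1944}{7} \approx -277.71$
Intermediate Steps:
$C{\left(y,E \right)} = -4 - \frac{E}{9} + \frac{1}{9 y}$ ($C{\left(y,E \right)} = -4 + \frac{\frac{1}{y} - E}{9} = -4 - \left(- \frac{1}{9 y} + \frac{E}{9}\right) = -4 - \frac{E}{9} + \frac{1}{9 y}$)
$108 C{\left(-7,-13 \right)} = 108 \frac{1 - - 7 \left(36 - 13\right)}{9 \left(-7\right)} = 108 \cdot \frac{1}{9} \left(- \frac{1}{7}\right) \left(1 - \left(-7\right) 23\right) = 108 \cdot \frac{1}{9} \left(- \frac{1}{7}\right) \left(1 + 161\right) = 108 \cdot \frac{1}{9} \left(- \frac{1}{7}\right) 162 = 108 \left(- \frac{18}{7}\right) = - \frac{1944}{7}$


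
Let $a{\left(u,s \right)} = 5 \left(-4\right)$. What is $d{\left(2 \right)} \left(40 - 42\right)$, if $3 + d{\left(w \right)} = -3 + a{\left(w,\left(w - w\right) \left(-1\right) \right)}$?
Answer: $52$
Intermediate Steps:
$a{\left(u,s \right)} = -20$
$d{\left(w \right)} = -26$ ($d{\left(w \right)} = -3 - 23 = -26$)
$d{\left(2 \right)} \left(40 - 42\right) = - 26 \left(40 - 42\right) = \left(-26\right) \left(-2\right) = 52$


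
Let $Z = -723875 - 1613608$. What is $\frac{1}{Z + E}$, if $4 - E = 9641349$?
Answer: $- \frac{1}{11978828} \approx -8.3481 \cdot 10^{-8}$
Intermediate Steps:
$E = -9641345$ ($E = 4 - 9641349 = -9641345$)
$Z = -2337483$ ($Z = -723875 - 1613608 = -2337483$)
$\frac{1}{Z + E} = \frac{1}{-2337483 - 9641345} = \frac{1}{-11978828} = - \frac{1}{11978828}$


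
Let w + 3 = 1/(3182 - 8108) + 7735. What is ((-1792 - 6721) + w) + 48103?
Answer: 233108171/4926 ≈ 47322.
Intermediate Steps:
w = 38087831/4926 (w = -3 + (1/(3182 - 8108) + 7735) = -3 + (1/(-4926) + 7735) = -3 + (-1/4926 + 7735) = -3 + 38102609/4926 = 38087831/4926 ≈ 7732.0)
((-1792 - 6721) + w) + 48103 = ((-1792 - 6721) + 38087831/4926) + 48103 = (-8513 + 38087831/4926) + 48103 = -3847207/4926 + 48103 = 233108171/4926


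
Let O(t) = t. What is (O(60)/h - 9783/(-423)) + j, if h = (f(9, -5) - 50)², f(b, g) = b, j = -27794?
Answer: -2194090491/79007 ≈ -27771.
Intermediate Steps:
h = 1681 (h = (9 - 50)² = (-41)² = 1681)
(O(60)/h - 9783/(-423)) + j = (60/1681 - 9783/(-423)) - 27794 = (60*(1/1681) - 9783*(-1/423)) - 27794 = (60/1681 + 1087/47) - 27794 = 1830067/79007 - 27794 = -2194090491/79007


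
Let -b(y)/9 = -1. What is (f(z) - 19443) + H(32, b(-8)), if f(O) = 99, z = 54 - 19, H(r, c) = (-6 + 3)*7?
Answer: -19365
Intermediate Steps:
b(y) = 9 (b(y) = -9*(-1) = 9)
H(r, c) = -21 (H(r, c) = -3*7 = -21)
z = 35
(f(z) - 19443) + H(32, b(-8)) = (99 - 19443) - 21 = -19344 - 21 = -19365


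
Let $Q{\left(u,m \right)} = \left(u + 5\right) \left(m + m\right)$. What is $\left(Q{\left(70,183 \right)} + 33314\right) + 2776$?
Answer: $63540$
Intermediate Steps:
$Q{\left(u,m \right)} = 2 m \left(5 + u\right)$ ($Q{\left(u,m \right)} = \left(5 + u\right) 2 m = 2 m \left(5 + u\right)$)
$\left(Q{\left(70,183 \right)} + 33314\right) + 2776 = \left(2 \cdot 183 \left(5 + 70\right) + 33314\right) + 2776 = \left(2 \cdot 183 \cdot 75 + 33314\right) + 2776 = \left(27450 + 33314\right) + 2776 = 60764 + 2776 = 63540$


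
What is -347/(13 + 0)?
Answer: -347/13 ≈ -26.692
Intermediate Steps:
-347/(13 + 0) = -347/13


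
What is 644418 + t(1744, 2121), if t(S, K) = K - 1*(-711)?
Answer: 647250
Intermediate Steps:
t(S, K) = 711 + K (t(S, K) = K + 711 = 711 + K)
644418 + t(1744, 2121) = 644418 + (711 + 2121) = 644418 + 2832 = 647250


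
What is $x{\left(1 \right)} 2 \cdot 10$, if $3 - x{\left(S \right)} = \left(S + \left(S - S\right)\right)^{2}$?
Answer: $40$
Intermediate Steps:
$x{\left(S \right)} = 3 - S^{2}$ ($x{\left(S \right)} = 3 - \left(S + \left(S - S\right)\right)^{2} = 3 - \left(S + 0\right)^{2} = 3 - S^{2}$)
$x{\left(1 \right)} 2 \cdot 10 = \left(3 - 1^{2}\right) 2 \cdot 10 = \left(3 - 1\right) 2 \cdot 10 = 2 \cdot 2 \cdot 10 = 4 \cdot 10 = 40$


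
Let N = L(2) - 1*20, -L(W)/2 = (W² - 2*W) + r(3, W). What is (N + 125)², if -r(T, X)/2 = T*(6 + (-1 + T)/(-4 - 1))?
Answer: 741321/25 ≈ 29653.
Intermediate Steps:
r(T, X) = -2*T*(31/5 - T/5) (r(T, X) = -2*T*(6 + (-1 + T)/(-4 - 1)) = -2*T*(6 + (-1 + T)/(-5)) = -2*T*(6 + (-1 + T)*(-⅕)) = -2*T*(6 + (⅕ - T/5)) = -2*T*(31/5 - T/5))
L(W) = 336/5 - 2*W² + 4*W (L(W) = -2*((W² - 2*W) + (⅖)*3*(-31 + 3)) = -2*((W² - 2*W) + (⅖)*3*(-28)) = -2*((W² - 2*W) - 168/5) = -2*(-168/5 + W² - 2*W) = 336/5 - 2*W² + 4*W)
N = 236/5 (N = (336/5 - 2*2² + 4*2) - 1*20 = (336/5 - 2*4 + 8) - 20 = (336/5 - 8 + 8) - 20 = 336/5 - 20 = 236/5 ≈ 47.200)
(N + 125)² = (236/5 + 125)² = (861/5)² = 741321/25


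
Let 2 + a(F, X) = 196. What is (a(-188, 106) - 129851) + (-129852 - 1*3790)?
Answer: -263299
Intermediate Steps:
a(F, X) = 194 (a(F, X) = -2 + 196 = 194)
(a(-188, 106) - 129851) + (-129852 - 1*3790) = (194 - 129851) + (-129852 - 1*3790) = -129657 + (-129852 - 3790) = -129657 - 133642 = -263299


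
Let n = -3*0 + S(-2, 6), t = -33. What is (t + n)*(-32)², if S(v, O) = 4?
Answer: -29696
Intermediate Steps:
n = 4 (n = -3*0 + 4 = 0 + 4 = 4)
(t + n)*(-32)² = (-33 + 4)*(-32)² = -29*1024 = -29696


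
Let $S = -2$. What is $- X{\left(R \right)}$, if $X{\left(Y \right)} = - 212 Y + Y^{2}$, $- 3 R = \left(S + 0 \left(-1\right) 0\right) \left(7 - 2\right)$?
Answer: $\frac{6260}{9} \approx 695.56$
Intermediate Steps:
$R = \frac{10}{3}$ ($R = - \frac{\left(-2 + 0 \left(-1\right) 0\right) \left(7 - 2\right)}{3} = - \frac{\left(-2 + 0 \cdot 0\right) 5}{3} = - \frac{\left(-2 + 0\right) 5}{3} = - \frac{\left(-2\right) 5}{3} = \left(- \frac{1}{3}\right) \left(-10\right) = \frac{10}{3} \approx 3.3333$)
$X{\left(Y \right)} = Y^{2} - 212 Y$
$- X{\left(R \right)} = - \frac{10 \left(-212 + \frac{10}{3}\right)}{3} = - \frac{10 \left(-626\right)}{3 \cdot 3} = \left(-1\right) \left(- \frac{6260}{9}\right) = \frac{6260}{9}$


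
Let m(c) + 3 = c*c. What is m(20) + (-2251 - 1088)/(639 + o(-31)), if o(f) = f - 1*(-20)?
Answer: 245977/628 ≈ 391.68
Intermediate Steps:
o(f) = 20 + f (o(f) = f + 20 = 20 + f)
m(c) = -3 + c² (m(c) = -3 + c*c = -3 + c²)
m(20) + (-2251 - 1088)/(639 + o(-31)) = (-3 + 20²) + (-2251 - 1088)/(639 + (20 - 31)) = (-3 + 400) - 3339/(639 - 11) = 397 - 3339/628 = 245977/628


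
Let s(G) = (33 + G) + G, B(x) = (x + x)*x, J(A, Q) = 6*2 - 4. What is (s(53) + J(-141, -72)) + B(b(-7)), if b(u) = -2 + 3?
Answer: 149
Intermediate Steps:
b(u) = 1
J(A, Q) = 8 (J(A, Q) = 12 - 4 = 8)
B(x) = 2*x**2 (B(x) = (2*x)*x = 2*x**2)
s(G) = 33 + 2*G
(s(53) + J(-141, -72)) + B(b(-7)) = ((33 + 2*53) + 8) + 2*1**2 = ((33 + 106) + 8) + 2*1 = (139 + 8) + 2 = 147 + 2 = 149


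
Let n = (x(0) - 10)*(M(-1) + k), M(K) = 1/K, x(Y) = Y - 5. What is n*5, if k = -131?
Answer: 9900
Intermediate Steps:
x(Y) = -5 + Y
M(K) = 1/K
n = 1980 (n = ((-5 + 0) - 10)*(1/(-1) - 131) = (-5 - 10)*(-1 - 131) = -15*(-132) = 1980)
n*5 = 1980*5 = 9900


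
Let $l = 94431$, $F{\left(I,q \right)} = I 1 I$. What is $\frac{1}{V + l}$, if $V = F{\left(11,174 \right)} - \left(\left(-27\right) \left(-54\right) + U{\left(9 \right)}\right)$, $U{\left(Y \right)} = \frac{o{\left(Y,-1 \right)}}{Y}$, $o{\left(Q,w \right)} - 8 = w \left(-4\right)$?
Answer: $\frac{3}{279278} \approx 1.0742 \cdot 10^{-5}$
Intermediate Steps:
$F{\left(I,q \right)} = I^{2}$ ($F{\left(I,q \right)} = I I = I^{2}$)
$o{\left(Q,w \right)} = 8 - 4 w$ ($o{\left(Q,w \right)} = 8 + w \left(-4\right) = 8 - 4 w$)
$U{\left(Y \right)} = \frac{12}{Y}$ ($U{\left(Y \right)} = \frac{8 - -4}{Y} = \frac{8 + 4}{Y} = \frac{12}{Y}$)
$V = - \frac{4015}{3}$ ($V = 11^{2} - \left(\left(-27\right) \left(-54\right) + \frac{12}{9}\right) = 121 - \left(1458 + 12 \cdot \frac{1}{9}\right) = 121 - \left(1458 + \frac{4}{3}\right) = 121 - \frac{4378}{3} = - \frac{4015}{3} \approx -1338.3$)
$\frac{1}{V + l} = \frac{1}{- \frac{4015}{3} + 94431} = \frac{1}{\frac{279278}{3}} = \frac{3}{279278}$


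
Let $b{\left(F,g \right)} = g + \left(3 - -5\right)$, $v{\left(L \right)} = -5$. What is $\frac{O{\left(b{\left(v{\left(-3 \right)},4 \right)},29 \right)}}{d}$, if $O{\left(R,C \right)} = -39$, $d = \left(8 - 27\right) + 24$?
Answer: $- \frac{39}{5} \approx -7.8$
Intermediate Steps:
$b{\left(F,g \right)} = 8 + g$ ($b{\left(F,g \right)} = g + \left(3 + 5\right) = g + 8 = 8 + g$)
$d = 5$ ($d = \left(8 - 27\right) + 24 = -19 + 24 = 5$)
$\frac{O{\left(b{\left(v{\left(-3 \right)},4 \right)},29 \right)}}{d} = - \frac{39}{5}$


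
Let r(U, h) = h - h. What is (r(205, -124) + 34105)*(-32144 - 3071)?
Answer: -1201007575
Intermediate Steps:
r(U, h) = 0
(r(205, -124) + 34105)*(-32144 - 3071) = (0 + 34105)*(-32144 - 3071) = 34105*(-35215) = -1201007575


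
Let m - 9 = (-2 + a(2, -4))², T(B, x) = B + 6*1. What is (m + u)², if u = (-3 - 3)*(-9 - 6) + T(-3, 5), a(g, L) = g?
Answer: 10404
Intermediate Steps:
T(B, x) = 6 + B (T(B, x) = B + 6 = 6 + B)
m = 9 (m = 9 + (-2 + 2)² = 9 + 0² = 9 + 0 = 9)
u = 93 (u = (-3 - 3)*(-9 - 6) + (6 - 3) = -6*(-15) + 3 = 90 + 3 = 93)
(m + u)² = (9 + 93)² = 102² = 10404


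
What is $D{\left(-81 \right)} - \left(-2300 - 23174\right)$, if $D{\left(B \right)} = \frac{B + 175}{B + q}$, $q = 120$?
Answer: $\frac{993580}{39} \approx 25476.0$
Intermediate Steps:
$D{\left(B \right)} = \frac{175 + B}{120 + B}$ ($D{\left(B \right)} = \frac{B + 175}{B + 120} = \frac{175 + B}{120 + B}$)
$D{\left(-81 \right)} - \left(-2300 - 23174\right) = \frac{175 - 81}{120 - 81} - \left(-2300 - 23174\right) = \frac{1}{39} \cdot 94 - \left(-2300 - 23174\right) = \frac{1}{39} \cdot 94 - -25474 = \frac{94}{39} + 25474 = \frac{993580}{39}$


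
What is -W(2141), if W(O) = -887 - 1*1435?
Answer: 2322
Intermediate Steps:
W(O) = -2322 (W(O) = -887 - 1435 = -2322)
-W(2141) = -1*(-2322) = 2322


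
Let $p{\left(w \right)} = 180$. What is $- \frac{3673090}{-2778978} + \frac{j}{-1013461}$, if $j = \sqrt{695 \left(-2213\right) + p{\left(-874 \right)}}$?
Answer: $\frac{1836545}{1389489} - \frac{i \sqrt{1537855}}{1013461} \approx 1.3217 - 0.0012236 i$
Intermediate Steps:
$j = i \sqrt{1537855}$ ($j = \sqrt{695 \left(-2213\right) + 180} = \sqrt{-1538035 + 180} = \sqrt{-1537855} = i \sqrt{1537855} \approx 1240.1 i$)
$- \frac{3673090}{-2778978} + \frac{j}{-1013461} = - \frac{3673090}{-2778978} + \frac{i \sqrt{1537855}}{-1013461} = \left(-3673090\right) \left(- \frac{1}{2778978}\right) + i \sqrt{1537855} \left(- \frac{1}{1013461}\right) = \frac{1836545}{1389489} - \frac{i \sqrt{1537855}}{1013461}$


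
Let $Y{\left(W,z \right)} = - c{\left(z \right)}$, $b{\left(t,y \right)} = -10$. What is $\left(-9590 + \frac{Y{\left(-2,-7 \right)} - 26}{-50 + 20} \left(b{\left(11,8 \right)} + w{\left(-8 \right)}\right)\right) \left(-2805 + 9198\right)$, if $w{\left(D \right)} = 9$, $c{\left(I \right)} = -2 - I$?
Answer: $- \frac{613154761}{10} \approx -6.1315 \cdot 10^{7}$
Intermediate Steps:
$Y{\left(W,z \right)} = 2 + z$ ($Y{\left(W,z \right)} = - (-2 - z) = 2 + z$)
$\left(-9590 + \frac{Y{\left(-2,-7 \right)} - 26}{-50 + 20} \left(b{\left(11,8 \right)} + w{\left(-8 \right)}\right)\right) \left(-2805 + 9198\right) = \left(-9590 + \frac{\left(2 - 7\right) - 26}{-50 + 20} \left(-10 + 9\right)\right) \left(-2805 + 9198\right) = \left(-9590 + \frac{-5 - 26}{-30} \left(-1\right)\right) 6393 = \left(-9590 + \left(-31\right) \left(- \frac{1}{30}\right) \left(-1\right)\right) 6393 = \left(-9590 + \frac{31}{30} \left(-1\right)\right) 6393 = \left(-9590 - \frac{31}{30}\right) 6393 = \left(- \frac{287731}{30}\right) 6393 = - \frac{613154761}{10}$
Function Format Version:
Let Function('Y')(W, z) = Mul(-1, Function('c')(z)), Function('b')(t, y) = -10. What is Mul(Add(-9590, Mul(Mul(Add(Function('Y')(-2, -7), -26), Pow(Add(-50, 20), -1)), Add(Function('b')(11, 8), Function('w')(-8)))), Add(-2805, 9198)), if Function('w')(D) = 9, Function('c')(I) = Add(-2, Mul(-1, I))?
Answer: Rational(-613154761, 10) ≈ -6.1315e+7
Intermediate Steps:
Function('Y')(W, z) = Add(2, z) (Function('Y')(W, z) = Mul(-1, Add(-2, Mul(-1, z))) = Add(2, z))
Mul(Add(-9590, Mul(Mul(Add(Function('Y')(-2, -7), -26), Pow(Add(-50, 20), -1)), Add(Function('b')(11, 8), Function('w')(-8)))), Add(-2805, 9198)) = Mul(Add(-9590, Mul(Mul(Add(Add(2, -7), -26), Pow(Add(-50, 20), -1)), Add(-10, 9))), Add(-2805, 9198)) = Mul(Add(-9590, Mul(Mul(Add(-5, -26), Pow(-30, -1)), -1)), 6393) = Mul(Add(-9590, Mul(Mul(-31, Rational(-1, 30)), -1)), 6393) = Mul(Add(-9590, Mul(Rational(31, 30), -1)), 6393) = Mul(Add(-9590, Rational(-31, 30)), 6393) = Mul(Rational(-287731, 30), 6393) = Rational(-613154761, 10)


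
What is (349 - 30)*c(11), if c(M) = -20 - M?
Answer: -9889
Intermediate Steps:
(349 - 30)*c(11) = (349 - 30)*(-20 - 1*11) = 319*(-20 - 11) = 319*(-31) = -9889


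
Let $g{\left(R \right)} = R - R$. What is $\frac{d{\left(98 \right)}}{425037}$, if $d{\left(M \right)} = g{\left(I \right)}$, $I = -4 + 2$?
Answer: $0$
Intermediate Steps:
$I = -2$
$g{\left(R \right)} = 0$
$d{\left(M \right)} = 0$
$\frac{d{\left(98 \right)}}{425037} = \frac{0}{425037} = 0 \cdot \frac{1}{425037} = 0$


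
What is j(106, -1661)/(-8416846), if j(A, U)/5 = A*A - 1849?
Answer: -46935/8416846 ≈ -0.0055763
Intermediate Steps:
j(A, U) = -9245 + 5*A² (j(A, U) = 5*(A*A - 1849) = 5*(A² - 1849) = 5*(-1849 + A²) = -9245 + 5*A²)
j(106, -1661)/(-8416846) = (-9245 + 5*106²)/(-8416846) = (-9245 + 5*11236)*(-1/8416846) = (-9245 + 56180)*(-1/8416846) = 46935*(-1/8416846) = -46935/8416846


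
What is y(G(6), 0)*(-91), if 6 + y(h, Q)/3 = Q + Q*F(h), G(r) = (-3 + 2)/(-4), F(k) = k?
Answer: 1638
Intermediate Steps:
G(r) = 1/4 (G(r) = -1*(-1/4) = 1/4)
y(h, Q) = -18 + 3*Q + 3*Q*h (y(h, Q) = -18 + 3*(Q + Q*h) = -18 + (3*Q + 3*Q*h) = -18 + 3*Q + 3*Q*h)
y(G(6), 0)*(-91) = (-18 + 3*0 + 3*0*(1/4))*(-91) = (-18 + 0 + 0)*(-91) = -18*(-91) = 1638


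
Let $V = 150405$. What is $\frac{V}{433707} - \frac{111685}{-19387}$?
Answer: $\frac{17118156010}{2802759203} \approx 6.1076$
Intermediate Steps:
$\frac{V}{433707} - \frac{111685}{-19387} = \frac{150405}{433707} - \frac{111685}{-19387} = 150405 \cdot \frac{1}{433707} - - \frac{111685}{19387} = \frac{50135}{144569} + \frac{111685}{19387} = \frac{17118156010}{2802759203}$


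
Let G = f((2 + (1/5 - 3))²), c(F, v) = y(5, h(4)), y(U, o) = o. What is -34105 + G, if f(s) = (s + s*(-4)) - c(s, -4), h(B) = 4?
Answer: -852773/25 ≈ -34111.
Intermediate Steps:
c(F, v) = 4
f(s) = -4 - 3*s (f(s) = (s + s*(-4)) - 1*4 = (s - 4*s) - 4 = -3*s - 4 = -4 - 3*s)
G = -148/25 (G = -4 - 3*(2 + (1/5 - 3))² = -4 - 3*(2 + (⅕ - 3))² = -4 - 3*(2 - 14/5)² = -4 - 3*(-⅘)² = -4 - 3*16/25 = -4 - 48/25 = -148/25 ≈ -5.9200)
-34105 + G = -34105 - 148/25 = -852773/25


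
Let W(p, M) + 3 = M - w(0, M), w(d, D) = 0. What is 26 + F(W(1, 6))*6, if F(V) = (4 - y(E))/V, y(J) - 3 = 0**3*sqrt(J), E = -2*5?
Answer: 28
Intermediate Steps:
E = -10
y(J) = 3 (y(J) = 3 + 0**3*sqrt(J) = 3 + 0*sqrt(J) = 3 + 0 = 3)
W(p, M) = -3 + M (W(p, M) = -3 + (M - 1*0) = -3 + (M + 0) = -3 + M)
F(V) = 1/V (F(V) = (4 - 1*3)/V = (4 - 3)/V = 1/V)
26 + F(W(1, 6))*6 = 26 + 6/(-3 + 6) = 26 + 6/3 = 26 + (1/3)*6 = 26 + 2 = 28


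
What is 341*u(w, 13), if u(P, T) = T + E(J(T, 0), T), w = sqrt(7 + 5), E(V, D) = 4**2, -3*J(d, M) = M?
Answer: 9889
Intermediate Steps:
J(d, M) = -M/3
E(V, D) = 16
w = 2*sqrt(3) (w = sqrt(12) = 2*sqrt(3) ≈ 3.4641)
u(P, T) = 16 + T (u(P, T) = T + 16 = 16 + T)
341*u(w, 13) = 341*(16 + 13) = 341*29 = 9889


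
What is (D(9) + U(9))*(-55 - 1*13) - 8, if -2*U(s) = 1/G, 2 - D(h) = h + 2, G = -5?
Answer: 2986/5 ≈ 597.20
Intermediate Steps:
D(h) = -h (D(h) = 2 - (h + 2) = 2 - (2 + h) = 2 + (-2 - h) = -h)
U(s) = ⅒ (U(s) = -½/(-5) = -½*(-⅕) = ⅒)
(D(9) + U(9))*(-55 - 1*13) - 8 = (-1*9 + ⅒)*(-55 - 1*13) - 8 = (-9 + ⅒)*(-55 - 13) - 8 = -89/10*(-68) - 8 = 3026/5 - 8 = 2986/5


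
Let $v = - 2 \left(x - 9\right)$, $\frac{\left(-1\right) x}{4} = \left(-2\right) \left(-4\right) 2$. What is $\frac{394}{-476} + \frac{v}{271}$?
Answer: $- \frac{18639}{64498} \approx -0.28899$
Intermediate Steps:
$x = -64$ ($x = - 4 \left(-2\right) \left(-4\right) 2 = - 4 \cdot 8 \cdot 2 = \left(-4\right) 16 = -64$)
$v = 146$ ($v = - 2 \left(-64 - 9\right) = \left(-2\right) \left(-73\right) = 146$)
$\frac{394}{-476} + \frac{v}{271} = \frac{394}{-476} + \frac{146}{271} = 394 \left(- \frac{1}{476}\right) + 146 \cdot \frac{1}{271} = - \frac{197}{238} + \frac{146}{271} = - \frac{18639}{64498}$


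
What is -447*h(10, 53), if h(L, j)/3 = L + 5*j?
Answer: -368775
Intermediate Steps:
h(L, j) = 3*L + 15*j (h(L, j) = 3*(L + 5*j) = 3*L + 15*j)
-447*h(10, 53) = -447*(3*10 + 15*53) = -447*(30 + 795) = -447*825 = -368775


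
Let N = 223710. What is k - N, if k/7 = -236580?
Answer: -1879770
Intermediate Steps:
k = -1656060 (k = 7*(-236580) = -1656060)
k - N = -1656060 - 1*223710 = -1656060 - 223710 = -1879770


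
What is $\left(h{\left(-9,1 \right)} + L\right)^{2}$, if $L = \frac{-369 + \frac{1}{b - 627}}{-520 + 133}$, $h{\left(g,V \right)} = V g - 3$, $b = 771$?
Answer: $\frac{378964591201}{3105609984} \approx 122.03$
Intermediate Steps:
$h{\left(g,V \right)} = -3 + V g$
$L = \frac{53135}{55728}$ ($L = \frac{-369 + \frac{1}{771 - 627}}{-520 + 133} = \frac{-369 + \frac{1}{144}}{-387} = \left(-369 + \frac{1}{144}\right) \left(- \frac{1}{387}\right) = \left(- \frac{53135}{144}\right) \left(- \frac{1}{387}\right) = \frac{53135}{55728} \approx 0.95347$)
$\left(h{\left(-9,1 \right)} + L\right)^{2} = \left(\left(-3 + 1 \left(-9\right)\right) + \frac{53135}{55728}\right)^{2} = \left(\left(-3 - 9\right) + \frac{53135}{55728}\right)^{2} = \left(-12 + \frac{53135}{55728}\right)^{2} = \left(- \frac{615601}{55728}\right)^{2} = \frac{378964591201}{3105609984}$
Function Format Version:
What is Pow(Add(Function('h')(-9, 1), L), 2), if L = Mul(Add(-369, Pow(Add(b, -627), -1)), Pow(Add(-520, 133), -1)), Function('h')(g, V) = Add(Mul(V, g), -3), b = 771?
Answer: Rational(378964591201, 3105609984) ≈ 122.03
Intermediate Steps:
Function('h')(g, V) = Add(-3, Mul(V, g))
L = Rational(53135, 55728) (L = Mul(Add(-369, Pow(Add(771, -627), -1)), Pow(Add(-520, 133), -1)) = Mul(Add(-369, Pow(144, -1)), Pow(-387, -1)) = Mul(Add(-369, Rational(1, 144)), Rational(-1, 387)) = Mul(Rational(-53135, 144), Rational(-1, 387)) = Rational(53135, 55728) ≈ 0.95347)
Pow(Add(Function('h')(-9, 1), L), 2) = Pow(Add(Add(-3, Mul(1, -9)), Rational(53135, 55728)), 2) = Pow(Add(Add(-3, -9), Rational(53135, 55728)), 2) = Pow(Add(-12, Rational(53135, 55728)), 2) = Pow(Rational(-615601, 55728), 2) = Rational(378964591201, 3105609984)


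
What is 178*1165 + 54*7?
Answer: 207748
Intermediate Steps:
178*1165 + 54*7 = 207370 + 378 = 207748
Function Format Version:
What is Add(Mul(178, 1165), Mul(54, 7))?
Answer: 207748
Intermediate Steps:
Add(Mul(178, 1165), Mul(54, 7)) = Add(207370, 378) = 207748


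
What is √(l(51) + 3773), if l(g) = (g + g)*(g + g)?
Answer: √14177 ≈ 119.07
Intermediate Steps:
l(g) = 4*g² (l(g) = (2*g)*(2*g) = 4*g²)
√(l(51) + 3773) = √(4*51² + 3773) = √(4*2601 + 3773) = √(10404 + 3773) = √14177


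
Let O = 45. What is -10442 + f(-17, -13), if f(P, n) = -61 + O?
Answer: -10458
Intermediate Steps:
f(P, n) = -16 (f(P, n) = -61 + 45 = -16)
-10442 + f(-17, -13) = -10442 - 16 = -10458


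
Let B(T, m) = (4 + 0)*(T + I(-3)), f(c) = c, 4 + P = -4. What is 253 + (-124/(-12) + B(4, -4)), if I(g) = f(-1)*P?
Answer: 934/3 ≈ 311.33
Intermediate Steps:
P = -8 (P = -4 - 4 = -8)
I(g) = 8 (I(g) = -1*(-8) = 8)
B(T, m) = 32 + 4*T (B(T, m) = (4 + 0)*(T + 8) = 4*(8 + T) = 32 + 4*T)
253 + (-124/(-12) + B(4, -4)) = 253 + (-124/(-12) + (32 + 4*4)) = 253 + (-124*(-1)/12 + (32 + 16)) = 253 + (-4*(-31/12) + 48) = 253 + (31/3 + 48) = 253 + 175/3 = 934/3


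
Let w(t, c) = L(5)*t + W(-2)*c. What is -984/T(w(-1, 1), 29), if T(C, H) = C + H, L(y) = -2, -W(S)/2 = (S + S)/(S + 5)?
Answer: -2952/101 ≈ -29.228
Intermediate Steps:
W(S) = -4*S/(5 + S) (W(S) = -2*(S + S)/(S + 5) = -2*2*S/(5 + S) = -4*S/(5 + S))
w(t, c) = -2*t + 8*c/3 (w(t, c) = -2*t + (-4*(-2)/(5 - 2))*c = -2*t + (-4*(-2)/3)*c = -2*t + (-4*(-2)*1/3)*c = -2*t + 8*c/3)
-984/T(w(-1, 1), 29) = -984/((-2*(-1) + (8/3)*1) + 29) = -984/((2 + 8/3) + 29) = -984/(14/3 + 29) = -984/101/3 = -984*3/101 = -2952/101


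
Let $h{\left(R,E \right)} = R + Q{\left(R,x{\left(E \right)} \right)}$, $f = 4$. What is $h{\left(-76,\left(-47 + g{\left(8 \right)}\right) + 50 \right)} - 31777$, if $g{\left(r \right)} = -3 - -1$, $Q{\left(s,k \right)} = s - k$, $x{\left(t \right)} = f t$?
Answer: $-31933$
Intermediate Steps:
$x{\left(t \right)} = 4 t$
$g{\left(r \right)} = -2$ ($g{\left(r \right)} = -3 + 1 = -2$)
$h{\left(R,E \right)} = - 4 E + 2 R$ ($h{\left(R,E \right)} = R + \left(R - 4 E\right) = R - \left(- R + 4 E\right) = - 4 E + 2 R$)
$h{\left(-76,\left(-47 + g{\left(8 \right)}\right) + 50 \right)} - 31777 = \left(- 4 \left(\left(-47 - 2\right) + 50\right) + 2 \left(-76\right)\right) - 31777 = \left(- 4 \left(-49 + 50\right) - 152\right) - 31777 = \left(\left(-4\right) 1 - 152\right) - 31777 = \left(-4 - 152\right) - 31777 = -156 - 31777 = -31933$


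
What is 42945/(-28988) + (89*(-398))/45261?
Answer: -2970546581/1312025868 ≈ -2.2641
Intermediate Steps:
42945/(-28988) + (89*(-398))/45261 = 42945*(-1/28988) - 35422*1/45261 = -42945/28988 - 35422/45261 = -2970546581/1312025868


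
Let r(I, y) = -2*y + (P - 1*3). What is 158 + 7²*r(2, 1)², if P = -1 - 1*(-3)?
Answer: 599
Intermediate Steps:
P = 2 (P = -1 + 3 = 2)
r(I, y) = -1 - 2*y (r(I, y) = -2*y + (2 - 1*3) = -2*y + (2 - 3) = -2*y - 1 = -1 - 2*y)
158 + 7²*r(2, 1)² = 158 + 7²*(-1 - 2*1)² = 158 + 49*(-1 - 2)² = 158 + 49*(-3)² = 158 + 49*9 = 158 + 441 = 599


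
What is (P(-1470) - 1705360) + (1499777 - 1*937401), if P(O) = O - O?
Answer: -1142984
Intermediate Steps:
P(O) = 0
(P(-1470) - 1705360) + (1499777 - 1*937401) = (0 - 1705360) + (1499777 - 1*937401) = -1705360 + (1499777 - 937401) = -1705360 + 562376 = -1142984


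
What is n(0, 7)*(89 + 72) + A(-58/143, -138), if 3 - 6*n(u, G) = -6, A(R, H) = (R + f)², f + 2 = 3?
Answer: 9891317/40898 ≈ 241.85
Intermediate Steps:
f = 1 (f = -2 + 3 = 1)
A(R, H) = (1 + R)² (A(R, H) = (R + 1)² = (1 + R)²)
n(u, G) = 3/2 (n(u, G) = ½ - ⅙*(-6) = ½ + 1 = 3/2)
n(0, 7)*(89 + 72) + A(-58/143, -138) = 3*(89 + 72)/2 + (1 - 58/143)² = (3/2)*161 + (1 - 58*1/143)² = 483/2 + (1 - 58/143)² = 483/2 + (85/143)² = 483/2 + 7225/20449 = 9891317/40898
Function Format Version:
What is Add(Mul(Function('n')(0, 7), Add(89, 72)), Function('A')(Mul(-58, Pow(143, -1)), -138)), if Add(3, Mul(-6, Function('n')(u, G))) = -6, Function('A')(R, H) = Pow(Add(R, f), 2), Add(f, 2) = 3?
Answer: Rational(9891317, 40898) ≈ 241.85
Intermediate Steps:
f = 1 (f = Add(-2, 3) = 1)
Function('A')(R, H) = Pow(Add(1, R), 2) (Function('A')(R, H) = Pow(Add(R, 1), 2) = Pow(Add(1, R), 2))
Function('n')(u, G) = Rational(3, 2) (Function('n')(u, G) = Add(Rational(1, 2), Mul(Rational(-1, 6), -6)) = Add(Rational(1, 2), 1) = Rational(3, 2))
Add(Mul(Function('n')(0, 7), Add(89, 72)), Function('A')(Mul(-58, Pow(143, -1)), -138)) = Add(Mul(Rational(3, 2), Add(89, 72)), Pow(Add(1, Mul(-58, Pow(143, -1))), 2)) = Add(Mul(Rational(3, 2), 161), Pow(Add(1, Mul(-58, Rational(1, 143))), 2)) = Add(Rational(483, 2), Pow(Add(1, Rational(-58, 143)), 2)) = Add(Rational(483, 2), Pow(Rational(85, 143), 2)) = Add(Rational(483, 2), Rational(7225, 20449)) = Rational(9891317, 40898)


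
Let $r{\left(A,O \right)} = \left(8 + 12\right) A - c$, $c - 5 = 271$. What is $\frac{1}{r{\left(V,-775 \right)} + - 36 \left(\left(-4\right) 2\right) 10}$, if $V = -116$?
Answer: $\frac{1}{284} \approx 0.0035211$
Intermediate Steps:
$c = 276$ ($c = 5 + 271 = 276$)
$r{\left(A,O \right)} = -276 + 20 A$ ($r{\left(A,O \right)} = \left(8 + 12\right) A - 276 = 20 A - 276 = -276 + 20 A$)
$\frac{1}{r{\left(V,-775 \right)} + - 36 \left(\left(-4\right) 2\right) 10} = \frac{1}{\left(-276 + 20 \left(-116\right)\right) + - 36 \left(\left(-4\right) 2\right) 10} = \frac{1}{\left(-276 - 2320\right) + \left(-36\right) \left(-8\right) 10} = \frac{1}{-2596 + 288 \cdot 10} = \frac{1}{-2596 + 2880} = \frac{1}{284}$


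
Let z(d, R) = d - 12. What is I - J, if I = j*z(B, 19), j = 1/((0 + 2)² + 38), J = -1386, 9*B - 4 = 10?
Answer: 261907/189 ≈ 1385.8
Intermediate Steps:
B = 14/9 (B = 4/9 + (⅑)*10 = 4/9 + 10/9 = 14/9 ≈ 1.5556)
z(d, R) = -12 + d
j = 1/42 (j = 1/(2² + 38) = 1/(4 + 38) = 1/42 ≈ 0.023810)
I = -47/189 (I = (-12 + 14/9)/42 = (1/42)*(-94/9) = -47/189 ≈ -0.24868)
I - J = -47/189 - 1*(-1386) = -47/189 + 1386 = 261907/189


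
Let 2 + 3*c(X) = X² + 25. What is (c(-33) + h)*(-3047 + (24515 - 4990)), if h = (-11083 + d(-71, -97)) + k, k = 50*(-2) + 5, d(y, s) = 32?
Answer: -532667828/3 ≈ -1.7756e+8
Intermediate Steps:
k = -95 (k = -100 + 5 = -95)
c(X) = 23/3 + X²/3 (c(X) = -⅔ + (X² + 25)/3 = -⅔ + (25 + X²)/3 = -⅔ + (25/3 + X²/3) = 23/3 + X²/3)
h = -11146 (h = (-11083 + 32) - 95 = -11051 - 95 = -11146)
(c(-33) + h)*(-3047 + (24515 - 4990)) = ((23/3 + (⅓)*(-33)²) - 11146)*(-3047 + (24515 - 4990)) = ((23/3 + (⅓)*1089) - 11146)*(-3047 + 19525) = ((23/3 + 363) - 11146)*16478 = (1112/3 - 11146)*16478 = -32326/3*16478 = -532667828/3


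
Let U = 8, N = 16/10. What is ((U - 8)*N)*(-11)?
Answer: 0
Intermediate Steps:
N = 8/5 (N = 16*(1/10) = 8/5 ≈ 1.6000)
((U - 8)*N)*(-11) = ((8 - 8)*(8/5))*(-11) = (0*(8/5))*(-11) = 0*(-11) = 0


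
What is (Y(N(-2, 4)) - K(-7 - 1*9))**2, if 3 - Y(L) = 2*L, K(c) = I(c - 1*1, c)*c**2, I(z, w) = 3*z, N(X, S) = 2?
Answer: 170433025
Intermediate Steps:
K(c) = c**2*(-3 + 3*c) (K(c) = (3*(c - 1*1))*c**2 = (3*(c - 1))*c**2 = (3*(-1 + c))*c**2 = (-3 + 3*c)*c**2 = c**2*(-3 + 3*c))
Y(L) = 3 - 2*L
(Y(N(-2, 4)) - K(-7 - 1*9))**2 = ((3 - 2*2) - 3*(-7 - 1*9)**2*(-1 + (-7 - 1*9)))**2 = ((3 - 4) - 3*(-7 - 9)**2*(-1 + (-7 - 9)))**2 = (-1 - 3*(-16)**2*(-1 - 16))**2 = (-1 - 3*256*(-17))**2 = (-1 - 1*(-13056))**2 = (-1 + 13056)**2 = 13055**2 = 170433025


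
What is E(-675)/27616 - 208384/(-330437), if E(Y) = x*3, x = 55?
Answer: 5809254649/9125348192 ≈ 0.63661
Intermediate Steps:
E(Y) = 165 (E(Y) = 55*3 = 165)
E(-675)/27616 - 208384/(-330437) = 165/27616 - 208384/(-330437) = 165*(1/27616) - 208384*(-1/330437) = 165/27616 + 208384/330437 = 5809254649/9125348192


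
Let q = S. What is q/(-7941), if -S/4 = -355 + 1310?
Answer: 3820/7941 ≈ 0.48105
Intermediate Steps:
S = -3820 (S = -4*(-355 + 1310) = -4*955 = -3820)
q = -3820
q/(-7941) = -3820/(-7941) = -3820*(-1/7941) = 3820/7941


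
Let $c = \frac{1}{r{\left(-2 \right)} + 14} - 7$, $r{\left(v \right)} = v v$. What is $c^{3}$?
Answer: $- \frac{1953125}{5832} \approx -334.9$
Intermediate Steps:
$r{\left(v \right)} = v^{2}$
$c = - \frac{125}{18}$ ($c = \frac{1}{\left(-2\right)^{2} + 14} - 7 = \frac{1}{4 + 14} - 7 = \frac{1}{18} - 7 = - \frac{125}{18} \approx -6.9444$)
$c^{3} = \left(- \frac{125}{18}\right)^{3} = - \frac{1953125}{5832}$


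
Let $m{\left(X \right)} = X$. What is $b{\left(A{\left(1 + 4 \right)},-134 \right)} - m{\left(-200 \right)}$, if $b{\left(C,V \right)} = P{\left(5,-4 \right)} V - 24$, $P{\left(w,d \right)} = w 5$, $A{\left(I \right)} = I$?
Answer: $-3174$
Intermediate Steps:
$P{\left(w,d \right)} = 5 w$
$b{\left(C,V \right)} = -24 + 25 V$ ($b{\left(C,V \right)} = 5 \cdot 5 V - 24 = 25 V - 24 = -24 + 25 V$)
$b{\left(A{\left(1 + 4 \right)},-134 \right)} - m{\left(-200 \right)} = \left(-24 + 25 \left(-134\right)\right) - -200 = \left(-24 - 3350\right) + 200 = -3374 + 200 = -3174$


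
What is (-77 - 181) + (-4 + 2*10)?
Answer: -242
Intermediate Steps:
(-77 - 181) + (-4 + 2*10) = -258 + (-4 + 20) = -258 + 16 = -242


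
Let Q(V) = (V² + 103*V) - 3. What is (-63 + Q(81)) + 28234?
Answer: 43072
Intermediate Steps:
Q(V) = -3 + V² + 103*V
(-63 + Q(81)) + 28234 = (-63 + (-3 + 81² + 103*81)) + 28234 = (-63 + (-3 + 6561 + 8343)) + 28234 = (-63 + 14901) + 28234 = 14838 + 28234 = 43072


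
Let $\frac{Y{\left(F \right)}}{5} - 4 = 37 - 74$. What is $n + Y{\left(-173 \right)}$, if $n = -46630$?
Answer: $-46795$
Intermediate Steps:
$Y{\left(F \right)} = -165$ ($Y{\left(F \right)} = 20 + 5 \left(37 - 74\right) = 20 + 5 \left(-37\right) = 20 - 185 = -165$)
$n + Y{\left(-173 \right)} = -46630 - 165 = -46795$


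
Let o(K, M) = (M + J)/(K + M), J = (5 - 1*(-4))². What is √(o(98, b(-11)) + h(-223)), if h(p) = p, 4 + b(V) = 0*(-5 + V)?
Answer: I*√1963190/94 ≈ 14.906*I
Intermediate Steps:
J = 81 (J = (5 + 4)² = 9² = 81)
b(V) = -4 (b(V) = -4 + 0*(-5 + V) = -4 + 0 = -4)
o(K, M) = (81 + M)/(K + M) (o(K, M) = (M + 81)/(K + M) = (81 + M)/(K + M))
√(o(98, b(-11)) + h(-223)) = √((81 - 4)/(98 - 4) - 223) = √(77/94 - 223) = √(-20885/94) = I*√1963190/94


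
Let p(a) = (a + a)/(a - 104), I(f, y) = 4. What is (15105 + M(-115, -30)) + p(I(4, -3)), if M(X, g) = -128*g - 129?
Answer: 470398/25 ≈ 18816.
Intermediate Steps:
M(X, g) = -129 - 128*g
p(a) = 2*a/(-104 + a) (p(a) = (2*a)/(-104 + a) = 2*a/(-104 + a))
(15105 + M(-115, -30)) + p(I(4, -3)) = (15105 + (-129 - 128*(-30))) + 2*4/(-104 + 4) = (15105 + (-129 + 3840)) + 2*4/(-100) = (15105 + 3711) + 2*4*(-1/100) = 18816 - 2/25 = 470398/25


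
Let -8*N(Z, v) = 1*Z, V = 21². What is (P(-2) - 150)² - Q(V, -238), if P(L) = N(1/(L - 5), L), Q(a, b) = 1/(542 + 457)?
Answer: 70472654663/3132864 ≈ 22495.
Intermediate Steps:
V = 441
Q(a, b) = 1/999
N(Z, v) = -Z/8
P(L) = -1/(8*(-5 + L)) (P(L) = -1/(8*(L - 5)) = -1/(8*(-5 + L)))
(P(-2) - 150)² - Q(V, -238) = (-1/(-40 + 8*(-2)) - 150)² - 1*1/999 = (-1/(-40 - 16) - 150)² - 1/999 = (-1/(-56) - 150)² - 1/999 = (-1*(-1/56) - 150)² - 1/999 = (1/56 - 150)² - 1/999 = (-8399/56)² - 1/999 = 70543201/3136 - 1/999 = 70472654663/3132864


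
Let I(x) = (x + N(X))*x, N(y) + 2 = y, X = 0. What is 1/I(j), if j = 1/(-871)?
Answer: 758641/1743 ≈ 435.25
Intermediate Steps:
N(y) = -2 + y
j = -1/871 ≈ -0.0011481
I(x) = x*(-2 + x) (I(x) = (x + (-2 + 0))*x = (x - 2)*x = (-2 + x)*x = x*(-2 + x))
1/I(j) = 1/(-(-2 - 1/871)/871) = 1/(-1/871*(-1743/871)) = 1/(1743/758641) = 758641/1743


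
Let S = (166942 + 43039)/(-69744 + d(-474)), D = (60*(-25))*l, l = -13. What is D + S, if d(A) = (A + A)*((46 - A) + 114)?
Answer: 13079922019/670776 ≈ 19500.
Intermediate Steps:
d(A) = 2*A*(160 - A) (d(A) = (2*A)*(160 - A) = 2*A*(160 - A))
D = 19500 (D = (60*(-25))*(-13) = -1500*(-13) = 19500)
S = -209981/670776 (S = (166942 + 43039)/(-69744 + 2*(-474)*(160 - 1*(-474))) = 209981/(-69744 + 2*(-474)*(160 + 474)) = 209981/(-69744 + 2*(-474)*634) = 209981/(-69744 - 601032) = 209981/(-670776) = 209981*(-1/670776) = -209981/670776 ≈ -0.31304)
D + S = 19500 - 209981/670776 = 13079922019/670776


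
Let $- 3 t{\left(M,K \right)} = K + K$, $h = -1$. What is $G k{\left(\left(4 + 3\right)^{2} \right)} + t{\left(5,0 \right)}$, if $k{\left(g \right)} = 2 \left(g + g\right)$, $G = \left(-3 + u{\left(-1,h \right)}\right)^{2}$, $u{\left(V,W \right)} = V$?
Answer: $3136$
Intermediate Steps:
$t{\left(M,K \right)} = - \frac{2 K}{3}$ ($t{\left(M,K \right)} = - \frac{K + K}{3} = - \frac{2 K}{3}$)
$G = 16$ ($G = \left(-3 - 1\right)^{2} = \left(-4\right)^{2} = 16$)
$k{\left(g \right)} = 4 g$ ($k{\left(g \right)} = 2 \cdot 2 g = 4 g$)
$G k{\left(\left(4 + 3\right)^{2} \right)} + t{\left(5,0 \right)} = 16 \cdot 4 \left(4 + 3\right)^{2} - 0 = 16 \cdot 4 \cdot 7^{2} + 0 = 16 \cdot 4 \cdot 49 + 0 = 16 \cdot 196 + 0 = 3136 + 0 = 3136$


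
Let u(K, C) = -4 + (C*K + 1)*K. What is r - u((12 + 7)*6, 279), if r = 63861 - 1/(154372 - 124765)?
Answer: -105464071732/29607 ≈ -3.5621e+6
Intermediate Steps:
u(K, C) = -4 + K*(1 + C*K) (u(K, C) = -4 + (1 + C*K)*K = -4 + K*(1 + C*K))
r = 1890732626/29607 (r = 63861 - 1/29607 = 1890732626/29607 ≈ 63861.)
r - u((12 + 7)*6, 279) = 1890732626/29607 - (-4 + (12 + 7)*6 + 279*((12 + 7)*6)**2) = 1890732626/29607 - (-4 + 19*6 + 279*(19*6)**2) = 1890732626/29607 - (-4 + 114 + 279*114**2) = 1890732626/29607 - (-4 + 114 + 279*12996) = 1890732626/29607 - (-4 + 114 + 3625884) = 1890732626/29607 - 1*3625994 = 1890732626/29607 - 3625994 = -105464071732/29607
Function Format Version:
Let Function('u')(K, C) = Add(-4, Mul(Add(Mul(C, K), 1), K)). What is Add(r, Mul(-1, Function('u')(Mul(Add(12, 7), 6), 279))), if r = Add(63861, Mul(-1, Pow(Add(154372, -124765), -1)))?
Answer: Rational(-105464071732, 29607) ≈ -3.5621e+6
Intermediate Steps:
Function('u')(K, C) = Add(-4, Mul(K, Add(1, Mul(C, K)))) (Function('u')(K, C) = Add(-4, Mul(Add(1, Mul(C, K)), K)) = Add(-4, Mul(K, Add(1, Mul(C, K)))))
r = Rational(1890732626, 29607) (r = Add(63861, Mul(-1, Pow(29607, -1))) = Add(63861, Mul(-1, Rational(1, 29607))) = Add(63861, Rational(-1, 29607)) = Rational(1890732626, 29607) ≈ 63861.)
Add(r, Mul(-1, Function('u')(Mul(Add(12, 7), 6), 279))) = Add(Rational(1890732626, 29607), Mul(-1, Add(-4, Mul(Add(12, 7), 6), Mul(279, Pow(Mul(Add(12, 7), 6), 2))))) = Add(Rational(1890732626, 29607), Mul(-1, Add(-4, Mul(19, 6), Mul(279, Pow(Mul(19, 6), 2))))) = Add(Rational(1890732626, 29607), Mul(-1, Add(-4, 114, Mul(279, Pow(114, 2))))) = Add(Rational(1890732626, 29607), Mul(-1, Add(-4, 114, Mul(279, 12996)))) = Add(Rational(1890732626, 29607), Mul(-1, Add(-4, 114, 3625884))) = Add(Rational(1890732626, 29607), Mul(-1, 3625994)) = Add(Rational(1890732626, 29607), -3625994) = Rational(-105464071732, 29607)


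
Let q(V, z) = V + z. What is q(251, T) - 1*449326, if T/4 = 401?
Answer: -447471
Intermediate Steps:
T = 1604 (T = 4*401 = 1604)
q(251, T) - 1*449326 = (251 + 1604) - 1*449326 = 1855 - 449326 = -447471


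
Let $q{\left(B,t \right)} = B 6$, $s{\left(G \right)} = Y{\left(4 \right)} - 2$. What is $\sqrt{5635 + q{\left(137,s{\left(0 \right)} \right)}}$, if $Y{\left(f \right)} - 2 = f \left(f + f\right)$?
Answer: $\sqrt{6457} \approx 80.355$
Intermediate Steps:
$Y{\left(f \right)} = 2 + 2 f^{2}$ ($Y{\left(f \right)} = 2 + f \left(f + f\right) = 2 + f 2 f = 2 + 2 f^{2}$)
$s{\left(G \right)} = 32$ ($s{\left(G \right)} = \left(2 + 2 \cdot 4^{2}\right) - 2 = \left(2 + 2 \cdot 16\right) - 2 = \left(2 + 32\right) - 2 = 34 - 2 = 32$)
$q{\left(B,t \right)} = 6 B$
$\sqrt{5635 + q{\left(137,s{\left(0 \right)} \right)}} = \sqrt{5635 + 6 \cdot 137} = \sqrt{5635 + 822} = \sqrt{6457}$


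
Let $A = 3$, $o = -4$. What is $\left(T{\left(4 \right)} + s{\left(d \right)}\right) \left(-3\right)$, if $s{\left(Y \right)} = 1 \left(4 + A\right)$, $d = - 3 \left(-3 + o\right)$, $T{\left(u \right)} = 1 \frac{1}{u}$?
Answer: $- \frac{87}{4} \approx -21.75$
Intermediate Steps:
$T{\left(u \right)} = \frac{1}{u}$
$d = 21$ ($d = - 3 \left(-3 - 4\right) = \left(-3\right) \left(-7\right) = 21$)
$s{\left(Y \right)} = 7$ ($s{\left(Y \right)} = 1 \left(4 + 3\right) = 1 \cdot 7 = 7$)
$\left(T{\left(4 \right)} + s{\left(d \right)}\right) \left(-3\right) = \left(\frac{1}{4} + 7\right) \left(-3\right) = \frac{29}{4} \left(-3\right) = - \frac{87}{4}$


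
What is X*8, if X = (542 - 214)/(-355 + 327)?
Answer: -656/7 ≈ -93.714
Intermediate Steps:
X = -82/7 (X = 328/(-28) = 328*(-1/28) = -82/7 ≈ -11.714)
X*8 = -82/7*8 = -656/7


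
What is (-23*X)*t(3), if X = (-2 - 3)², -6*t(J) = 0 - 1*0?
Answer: 0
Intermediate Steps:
t(J) = 0 (t(J) = -(0 - 1*0)/6 = -(0 + 0)/6 = -⅙*0 = 0)
X = 25 (X = (-5)² = 25)
(-23*X)*t(3) = -23*25*0 = -575*0 = 0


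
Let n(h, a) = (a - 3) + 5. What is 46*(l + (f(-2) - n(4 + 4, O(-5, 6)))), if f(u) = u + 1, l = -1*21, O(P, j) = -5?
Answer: -874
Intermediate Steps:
l = -21
n(h, a) = 2 + a (n(h, a) = (-3 + a) + 5 = 2 + a)
f(u) = 1 + u
46*(l + (f(-2) - n(4 + 4, O(-5, 6)))) = 46*(-21 + ((1 - 2) - (2 - 5))) = 46*(-21 + (-1 - 1*(-3))) = 46*(-21 + (-1 + 3)) = 46*(-21 + 2) = 46*(-19) = -874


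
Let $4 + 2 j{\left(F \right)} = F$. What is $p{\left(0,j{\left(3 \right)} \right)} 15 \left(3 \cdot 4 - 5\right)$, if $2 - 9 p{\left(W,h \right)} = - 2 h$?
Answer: $\frac{35}{3} \approx 11.667$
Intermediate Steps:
$j{\left(F \right)} = -2 + \frac{F}{2}$
$p{\left(W,h \right)} = \frac{2}{9} + \frac{2 h}{9}$ ($p{\left(W,h \right)} = \frac{2}{9} - \frac{\left(-2\right) h}{9} = \frac{2}{9} + \frac{2 h}{9}$)
$p{\left(0,j{\left(3 \right)} \right)} 15 \left(3 \cdot 4 - 5\right) = \left(\frac{2}{9} + \frac{2 \left(-2 + \frac{1}{2} \cdot 3\right)}{9}\right) 15 \left(3 \cdot 4 - 5\right) = \left(\frac{2}{9} + \frac{2 \left(-2 + \frac{3}{2}\right)}{9}\right) 15 \left(12 - 5\right) = \left(\frac{2}{9} + \frac{2}{9} \left(- \frac{1}{2}\right)\right) 15 \cdot 7 = \left(\frac{2}{9} - \frac{1}{9}\right) 15 \cdot 7 = \frac{1}{9} \cdot 15 \cdot 7 = \frac{5}{3} \cdot 7 = \frac{35}{3}$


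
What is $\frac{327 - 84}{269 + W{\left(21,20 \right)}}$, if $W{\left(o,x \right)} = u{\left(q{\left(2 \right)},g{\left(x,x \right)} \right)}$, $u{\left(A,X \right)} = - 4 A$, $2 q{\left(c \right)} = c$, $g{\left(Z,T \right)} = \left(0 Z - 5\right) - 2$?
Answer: $\frac{243}{265} \approx 0.91698$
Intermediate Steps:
$g{\left(Z,T \right)} = -7$ ($g{\left(Z,T \right)} = \left(0 - 5\right) - 2 = -5 - 2 = -7$)
$q{\left(c \right)} = \frac{c}{2}$
$W{\left(o,x \right)} = -4$ ($W{\left(o,x \right)} = - 4 \cdot \frac{1}{2} \cdot 2 = \left(-4\right) 1 = -4$)
$\frac{327 - 84}{269 + W{\left(21,20 \right)}} = \frac{327 - 84}{269 - 4} = \frac{243}{265}$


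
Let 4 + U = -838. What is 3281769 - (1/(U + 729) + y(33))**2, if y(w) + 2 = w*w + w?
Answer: 25887727880/12769 ≈ 2.0274e+6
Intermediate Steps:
y(w) = -2 + w + w**2 (y(w) = -2 + (w*w + w) = -2 + (w**2 + w) = -2 + (w + w**2) = -2 + w + w**2)
U = -842 (U = -4 - 838 = -842)
3281769 - (1/(U + 729) + y(33))**2 = 3281769 - (1/(-842 + 729) + (-2 + 33 + 33**2))**2 = 3281769 - (1/(-113) + (-2 + 33 + 1089))**2 = 3281769 - (-1/113 + 1120)**2 = 3281769 - (126559/113)**2 = 3281769 - 1*16017180481/12769 = 3281769 - 16017180481/12769 = 25887727880/12769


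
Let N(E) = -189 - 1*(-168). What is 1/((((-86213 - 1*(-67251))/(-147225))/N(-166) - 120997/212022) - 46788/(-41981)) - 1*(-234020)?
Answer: 384751383710266784530/1644083095590599 ≈ 2.3402e+5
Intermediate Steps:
N(E) = -21 (N(E) = -189 + 168 = -21)
1/((((-86213 - 1*(-67251))/(-147225))/N(-166) - 120997/212022) - 46788/(-41981)) - 1*(-234020) = 1/((((-86213 - 1*(-67251))/(-147225))/(-21) - 120997/212022) - 46788/(-41981)) - 1*(-234020) = 1/((((-86213 + 67251)*(-1/147225))*(-1/21) - 120997*1/212022) - 46788*(-1/41981)) + 234020 = 1/((-18962*(-1/147225)*(-1/21) - 120997/212022) + 46788/41981) + 234020 = 1/(((18962/147225)*(-1/21) - 120997/212022) + 46788/41981) + 234020 = 1/((-18962/3091725 - 120997/212022) + 46788/41981) + 234020 = 1/(-42012201221/72834857550 + 46788/41981) + 234020 = 1/(1644083095590599/3057680154806550) + 234020 = 3057680154806550/1644083095590599 + 234020 = 384751383710266784530/1644083095590599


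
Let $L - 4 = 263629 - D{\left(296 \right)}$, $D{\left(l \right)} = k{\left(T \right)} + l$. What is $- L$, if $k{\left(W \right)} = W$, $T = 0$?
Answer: $-263337$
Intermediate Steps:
$D{\left(l \right)} = l$ ($D{\left(l \right)} = 0 + l = l$)
$L = 263337$ ($L = 4 + \left(263629 - 296\right) = 4 + 263333 = 263337$)
$- L = \left(-1\right) 263337 = -263337$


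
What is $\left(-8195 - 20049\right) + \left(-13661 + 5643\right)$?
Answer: $-36262$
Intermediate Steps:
$\left(-8195 - 20049\right) + \left(-13661 + 5643\right) = -28244 - 8018 = -36262$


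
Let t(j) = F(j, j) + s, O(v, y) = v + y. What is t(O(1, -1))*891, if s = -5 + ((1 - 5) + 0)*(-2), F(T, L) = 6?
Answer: 8019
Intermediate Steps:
s = 3 (s = -5 + (-4 + 0)*(-2) = -5 - 4*(-2) = -5 + 8 = 3)
t(j) = 9 (t(j) = 6 + 3 = 9)
t(O(1, -1))*891 = 9*891 = 8019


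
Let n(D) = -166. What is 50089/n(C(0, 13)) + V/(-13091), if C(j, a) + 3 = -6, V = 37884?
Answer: -662003843/2173106 ≈ -304.63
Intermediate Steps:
C(j, a) = -9 (C(j, a) = -3 - 6 = -9)
50089/n(C(0, 13)) + V/(-13091) = 50089/(-166) + 37884/(-13091) = 50089*(-1/166) + 37884*(-1/13091) = -50089/166 - 37884/13091 = -662003843/2173106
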